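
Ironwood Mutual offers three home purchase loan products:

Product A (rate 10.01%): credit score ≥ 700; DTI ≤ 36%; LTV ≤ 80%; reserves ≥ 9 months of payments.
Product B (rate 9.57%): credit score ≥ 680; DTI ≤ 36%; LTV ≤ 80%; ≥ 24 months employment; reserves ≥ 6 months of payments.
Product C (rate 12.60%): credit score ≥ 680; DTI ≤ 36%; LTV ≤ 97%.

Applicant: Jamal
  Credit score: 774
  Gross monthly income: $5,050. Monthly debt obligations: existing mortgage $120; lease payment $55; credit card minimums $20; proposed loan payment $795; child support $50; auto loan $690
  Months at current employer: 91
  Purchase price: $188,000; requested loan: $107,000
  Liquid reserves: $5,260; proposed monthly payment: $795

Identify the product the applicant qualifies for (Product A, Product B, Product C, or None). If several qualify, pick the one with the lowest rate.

Total debts = (120 + 55 + 20 + 795 + 50 + 690) = 1,730; DTI = 1,730/5,050 = 34.3%.
LTV = 107,000/188,000 = 56.9%.
Reserves = 5,260/795 = 6.6 months.
Product A: score 774 ≥ 700; DTI 34.3% ≤ 36%; LTV 56.9% ≤ 80%; reserves 6.6 < 9 mo → does not qualify.
Product B: score 774 ≥ 680; DTI 34.3% ≤ 36%; LTV 56.9% ≤ 80%; employment 91 ≥ 24 mo; reserves 6.6 ≥ 6 mo → qualifies.
Product C: score 774 ≥ 680; DTI 34.3% ≤ 36%; LTV 56.9% ≤ 97% → qualifies.
Qualifying: Product B, Product C. Lowest rate is 9.57% → Product B.

Product B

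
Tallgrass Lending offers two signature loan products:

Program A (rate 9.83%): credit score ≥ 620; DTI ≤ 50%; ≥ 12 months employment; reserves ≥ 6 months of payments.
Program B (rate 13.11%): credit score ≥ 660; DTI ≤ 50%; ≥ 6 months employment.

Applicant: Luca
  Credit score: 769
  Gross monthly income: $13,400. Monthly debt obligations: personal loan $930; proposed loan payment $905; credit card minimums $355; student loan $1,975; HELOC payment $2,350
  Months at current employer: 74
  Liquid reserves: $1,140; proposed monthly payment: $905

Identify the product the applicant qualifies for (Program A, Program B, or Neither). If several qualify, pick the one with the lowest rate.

Total debts = (930 + 905 + 355 + 1,975 + 2,350) = 6,515; DTI = 6,515/13,400 = 48.6%.
Reserves = 1,140/905 = 1.3 months.
Program A: score 769 ≥ 620; DTI 48.6% ≤ 50%; employment 74 ≥ 12 mo; reserves 1.3 < 6 mo → does not qualify.
Program B: score 769 ≥ 660; DTI 48.6% ≤ 50%; employment 74 ≥ 6 mo → qualifies.

Program B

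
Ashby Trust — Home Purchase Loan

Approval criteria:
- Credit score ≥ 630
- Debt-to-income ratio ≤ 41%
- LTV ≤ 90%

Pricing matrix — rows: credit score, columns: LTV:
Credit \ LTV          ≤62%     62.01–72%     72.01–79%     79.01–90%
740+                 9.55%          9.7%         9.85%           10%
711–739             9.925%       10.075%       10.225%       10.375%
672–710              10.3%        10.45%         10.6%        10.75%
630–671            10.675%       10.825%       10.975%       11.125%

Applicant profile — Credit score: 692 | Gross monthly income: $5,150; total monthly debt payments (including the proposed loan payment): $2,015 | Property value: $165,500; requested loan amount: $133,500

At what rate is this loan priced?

Credit score 692 ≥ 630; Debt-to-income = 2,015/5,150 = 39.1% — meets 41% limit
LTV = 133,500/165,500 = 80.7% ≤ 90%
Row: 692 falls in 672–710. Column: 80.7% falls in 79.01–90%. Rate = 10.75%.

10.75%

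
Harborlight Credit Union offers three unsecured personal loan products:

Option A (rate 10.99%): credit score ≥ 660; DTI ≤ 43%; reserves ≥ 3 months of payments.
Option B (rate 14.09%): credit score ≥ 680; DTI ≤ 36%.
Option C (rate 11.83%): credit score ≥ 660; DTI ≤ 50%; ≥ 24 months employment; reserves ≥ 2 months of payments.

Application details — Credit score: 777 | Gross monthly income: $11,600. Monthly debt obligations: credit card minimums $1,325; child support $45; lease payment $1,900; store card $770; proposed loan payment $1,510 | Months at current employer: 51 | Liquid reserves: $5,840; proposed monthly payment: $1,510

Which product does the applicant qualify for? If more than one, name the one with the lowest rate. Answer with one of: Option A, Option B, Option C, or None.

Total debts = (1,325 + 45 + 1,900 + 770 + 1,510) = 5,550; DTI = 5,550/11,600 = 47.8%.
Reserves = 5,840/1,510 = 3.9 months.
Option A: score 777 ≥ 660; DTI 47.8% > 43%; reserves 3.9 ≥ 3 mo → does not qualify.
Option B: score 777 ≥ 680; DTI 47.8% > 36% → does not qualify.
Option C: score 777 ≥ 660; DTI 47.8% ≤ 50%; employment 51 ≥ 24 mo; reserves 3.9 ≥ 2 mo → qualifies.

Option C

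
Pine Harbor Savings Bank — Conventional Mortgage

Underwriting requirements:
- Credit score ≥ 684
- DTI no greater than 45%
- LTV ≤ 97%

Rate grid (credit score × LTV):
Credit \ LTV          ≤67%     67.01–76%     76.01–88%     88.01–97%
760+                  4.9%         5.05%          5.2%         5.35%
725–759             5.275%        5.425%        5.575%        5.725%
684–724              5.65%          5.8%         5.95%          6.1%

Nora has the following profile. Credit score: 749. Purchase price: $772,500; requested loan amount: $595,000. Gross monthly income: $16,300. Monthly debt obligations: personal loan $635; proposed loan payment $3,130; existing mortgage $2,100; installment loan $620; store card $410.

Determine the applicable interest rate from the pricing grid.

Credit score 749 ≥ 684; Total monthly debts = (635 + 3,130 + 2,100 + 620 + 410) = 6,895. DTI = 6,895/16,300 = 42.3% ≤ 45%
Loan-to-value = 595,000/772,500 = 77% — pass (97% max)
Score 749 is in the 725–759 band; LTV 77% is in the 76.01–88% band → 5.575%.

5.575%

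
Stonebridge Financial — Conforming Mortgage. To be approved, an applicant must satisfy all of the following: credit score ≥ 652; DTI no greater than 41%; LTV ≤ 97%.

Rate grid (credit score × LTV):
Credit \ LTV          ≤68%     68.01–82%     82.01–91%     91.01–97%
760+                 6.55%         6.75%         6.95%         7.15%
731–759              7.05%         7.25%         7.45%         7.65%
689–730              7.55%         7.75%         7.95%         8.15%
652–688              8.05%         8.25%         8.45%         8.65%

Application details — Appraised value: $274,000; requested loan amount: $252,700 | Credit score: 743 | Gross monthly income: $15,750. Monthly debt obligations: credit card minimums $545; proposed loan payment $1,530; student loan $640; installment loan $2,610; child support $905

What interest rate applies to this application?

Credit score 743 ≥ 652; Total monthly debts = (545 + 1,530 + 640 + 2,610 + 905) = 6,230. Debt-to-income = 6,230/15,750 = 39.6% — meets 41% limit
Loan-to-value = 252,700/274,000 = 92.2% — pass (97% max)
Score 743 is in the 731–759 band; LTV 92.2% is in the 91.01–97% band → 7.65%.

7.65%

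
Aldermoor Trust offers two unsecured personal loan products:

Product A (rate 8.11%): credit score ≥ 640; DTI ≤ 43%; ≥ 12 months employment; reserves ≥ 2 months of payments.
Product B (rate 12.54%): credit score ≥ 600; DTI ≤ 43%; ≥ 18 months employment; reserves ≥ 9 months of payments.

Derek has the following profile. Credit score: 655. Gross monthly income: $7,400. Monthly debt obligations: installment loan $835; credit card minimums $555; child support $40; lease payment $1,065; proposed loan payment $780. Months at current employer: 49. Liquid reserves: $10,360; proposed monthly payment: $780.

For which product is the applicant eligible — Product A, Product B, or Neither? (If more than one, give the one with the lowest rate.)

Total debts = (835 + 555 + 40 + 1,065 + 780) = 3,275; DTI = 3,275/7,400 = 44.3%.
Reserves = 10,360/780 = 13.3 months.
Product A: score 655 ≥ 640; DTI 44.3% > 43%; employment 49 ≥ 12 mo; reserves 13.3 ≥ 2 mo → does not qualify.
Product B: score 655 ≥ 600; DTI 44.3% > 43%; employment 49 ≥ 18 mo; reserves 13.3 ≥ 9 mo → does not qualify.

Neither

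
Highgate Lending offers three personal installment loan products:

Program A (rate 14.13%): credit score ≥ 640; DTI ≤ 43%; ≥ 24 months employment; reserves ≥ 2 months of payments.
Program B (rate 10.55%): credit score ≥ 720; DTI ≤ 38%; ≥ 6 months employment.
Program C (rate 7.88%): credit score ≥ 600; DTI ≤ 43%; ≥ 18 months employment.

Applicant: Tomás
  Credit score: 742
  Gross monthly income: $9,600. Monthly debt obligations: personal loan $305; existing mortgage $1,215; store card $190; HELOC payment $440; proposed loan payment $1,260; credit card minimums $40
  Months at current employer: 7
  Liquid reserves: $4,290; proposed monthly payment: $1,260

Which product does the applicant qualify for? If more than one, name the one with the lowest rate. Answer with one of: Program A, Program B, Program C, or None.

Program B

Total debts = (305 + 1,215 + 190 + 440 + 1,260 + 40) = 3,450; DTI = 3,450/9,600 = 35.9%.
Reserves = 4,290/1,260 = 3.4 months.
Program A: score 742 ≥ 640; DTI 35.9% ≤ 43%; employment 7 < 24 mo; reserves 3.4 ≥ 2 mo → does not qualify.
Program B: score 742 ≥ 720; DTI 35.9% ≤ 38%; employment 7 ≥ 6 mo → qualifies.
Program C: score 742 ≥ 600; DTI 35.9% ≤ 43%; employment 7 < 18 mo → does not qualify.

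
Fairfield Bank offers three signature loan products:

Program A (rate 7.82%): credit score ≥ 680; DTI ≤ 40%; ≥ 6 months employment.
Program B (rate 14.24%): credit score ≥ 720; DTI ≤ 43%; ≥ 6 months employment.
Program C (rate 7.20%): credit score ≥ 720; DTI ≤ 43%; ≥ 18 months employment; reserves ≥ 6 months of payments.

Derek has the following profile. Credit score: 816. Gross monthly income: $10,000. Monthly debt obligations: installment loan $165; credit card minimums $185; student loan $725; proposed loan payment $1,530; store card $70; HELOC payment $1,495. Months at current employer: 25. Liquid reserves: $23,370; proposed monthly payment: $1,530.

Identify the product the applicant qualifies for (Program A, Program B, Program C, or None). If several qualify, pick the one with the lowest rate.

Program C

Total debts = (165 + 185 + 725 + 1,530 + 70 + 1,495) = 4,170; DTI = 4,170/10,000 = 41.7%.
Reserves = 23,370/1,530 = 15.3 months.
Program A: score 816 ≥ 680; DTI 41.7% > 40%; employment 25 ≥ 6 mo → does not qualify.
Program B: score 816 ≥ 720; DTI 41.7% ≤ 43%; employment 25 ≥ 6 mo → qualifies.
Program C: score 816 ≥ 720; DTI 41.7% ≤ 43%; employment 25 ≥ 18 mo; reserves 15.3 ≥ 6 mo → qualifies.
Qualifying: Program B, Program C. Lowest rate is 7.20% → Program C.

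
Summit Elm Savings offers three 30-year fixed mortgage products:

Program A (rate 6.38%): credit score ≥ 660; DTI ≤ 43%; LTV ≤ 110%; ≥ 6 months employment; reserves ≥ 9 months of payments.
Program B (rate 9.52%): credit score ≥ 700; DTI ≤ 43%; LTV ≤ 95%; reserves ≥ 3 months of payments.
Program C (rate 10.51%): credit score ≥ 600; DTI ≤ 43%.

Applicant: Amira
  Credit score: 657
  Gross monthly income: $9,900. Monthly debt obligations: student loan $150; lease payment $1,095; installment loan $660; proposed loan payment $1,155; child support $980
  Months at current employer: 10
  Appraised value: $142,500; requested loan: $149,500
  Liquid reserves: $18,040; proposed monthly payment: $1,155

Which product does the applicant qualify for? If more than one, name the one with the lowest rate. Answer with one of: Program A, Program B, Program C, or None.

Total debts = (150 + 1,095 + 660 + 1,155 + 980) = 4,040; DTI = 4,040/9,900 = 40.8%.
LTV = 149,500/142,500 = 104.9%.
Reserves = 18,040/1,155 = 15.6 months.
Program A: score 657 < 660; DTI 40.8% ≤ 43%; LTV 104.9% ≤ 110%; employment 10 ≥ 6 mo; reserves 15.6 ≥ 9 mo → does not qualify.
Program B: score 657 < 700; DTI 40.8% ≤ 43%; LTV 104.9% > 95%; reserves 15.6 ≥ 3 mo → does not qualify.
Program C: score 657 ≥ 600; DTI 40.8% ≤ 43% → qualifies.

Program C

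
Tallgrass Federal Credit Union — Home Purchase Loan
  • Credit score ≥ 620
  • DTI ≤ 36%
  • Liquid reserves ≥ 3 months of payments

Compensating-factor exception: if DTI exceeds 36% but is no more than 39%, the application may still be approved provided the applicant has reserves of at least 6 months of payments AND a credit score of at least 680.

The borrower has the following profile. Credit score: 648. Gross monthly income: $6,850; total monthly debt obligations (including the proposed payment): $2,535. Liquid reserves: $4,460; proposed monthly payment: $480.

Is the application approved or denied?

Credit score 648 ≥ 620 (meets base)
DTI: 2,535 ÷ 6,850 = 37%, over the 36% base limit.
Reserves: 4,460 ÷ 480 = 9.3 months (meets 3-month minimum)
37% falls in the override range (36%–39%), so the compensating-factor test applies.
Reserves 9.3 ≥ 6 months; credit score 648 < 680.
Compensating-factor requirement not fully met.

Denied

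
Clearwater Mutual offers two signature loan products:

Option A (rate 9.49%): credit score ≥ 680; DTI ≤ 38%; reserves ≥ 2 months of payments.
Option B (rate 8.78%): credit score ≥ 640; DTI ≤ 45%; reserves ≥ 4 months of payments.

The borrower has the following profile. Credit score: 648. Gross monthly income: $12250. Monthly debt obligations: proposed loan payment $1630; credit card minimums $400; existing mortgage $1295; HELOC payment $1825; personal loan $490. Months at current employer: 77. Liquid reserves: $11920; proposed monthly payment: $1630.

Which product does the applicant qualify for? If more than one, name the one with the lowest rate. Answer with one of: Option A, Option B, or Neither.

Neither

Total debts = (1,630 + 400 + 1,295 + 1,825 + 490) = 5,640; DTI = 5,640/12,250 = 46%.
Reserves = 11,920/1,630 = 7.3 months.
Option A: score 648 < 680; DTI 46% > 38%; reserves 7.3 ≥ 2 mo → does not qualify.
Option B: score 648 ≥ 640; DTI 46% > 45%; reserves 7.3 ≥ 4 mo → does not qualify.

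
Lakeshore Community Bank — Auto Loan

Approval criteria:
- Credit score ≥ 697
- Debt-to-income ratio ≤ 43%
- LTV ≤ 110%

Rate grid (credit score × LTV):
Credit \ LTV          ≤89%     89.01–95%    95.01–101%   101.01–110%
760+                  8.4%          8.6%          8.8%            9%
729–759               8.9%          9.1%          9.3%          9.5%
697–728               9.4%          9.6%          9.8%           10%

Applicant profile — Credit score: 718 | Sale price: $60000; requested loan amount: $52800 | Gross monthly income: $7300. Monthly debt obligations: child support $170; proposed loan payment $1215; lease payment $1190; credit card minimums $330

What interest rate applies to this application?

9.4%

Credit score 718 ≥ 697; Total monthly debts = (170 + 1,215 + 1,190 + 330) = 2,905. Debt-to-income = 2,905/7,300 = 39.8% — meets 43% limit
LTV = 52,800/60,000 = 88% ≤ 110%
Score 718 is in the 697–728 band; LTV 88% is in the ≤89% band → 9.4%.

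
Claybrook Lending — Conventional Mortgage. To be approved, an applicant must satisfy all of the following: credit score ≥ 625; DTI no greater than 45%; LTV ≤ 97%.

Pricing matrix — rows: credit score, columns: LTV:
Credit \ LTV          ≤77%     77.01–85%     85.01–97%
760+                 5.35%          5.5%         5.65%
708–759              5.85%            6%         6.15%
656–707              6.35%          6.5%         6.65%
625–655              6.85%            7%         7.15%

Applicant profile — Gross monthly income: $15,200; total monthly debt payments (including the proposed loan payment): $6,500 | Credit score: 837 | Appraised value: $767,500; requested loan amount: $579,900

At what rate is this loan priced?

5.35%

Credit score 837 ≥ 625; DTI = 6,500/15,200 = 42.8% ≤ 45%
Loan-to-value = 579,900/767,500 = 75.6% — pass (97% max)
Credit 837 → row 760+; LTV 75.6% → column ≤77%. Grid cell → 5.35%.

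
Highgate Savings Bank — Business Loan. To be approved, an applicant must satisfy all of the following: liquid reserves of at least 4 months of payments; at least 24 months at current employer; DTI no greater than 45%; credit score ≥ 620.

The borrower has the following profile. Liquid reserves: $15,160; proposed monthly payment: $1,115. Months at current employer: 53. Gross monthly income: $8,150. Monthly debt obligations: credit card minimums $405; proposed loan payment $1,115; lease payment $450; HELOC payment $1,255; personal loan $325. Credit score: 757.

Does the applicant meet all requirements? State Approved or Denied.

Approved

Reserves = 15,160/1,115 = 13.6 months ≥ 4
Employment 53 ≥ 24 months
Total monthly debts = (405 + 1,115 + 450 + 1,255 + 325) = 3,550. DTI: 3,550 ÷ 8,150 = 43.6%, within the 45% cap
Credit score 757 ≥ 620 (meets)
All criteria satisfied.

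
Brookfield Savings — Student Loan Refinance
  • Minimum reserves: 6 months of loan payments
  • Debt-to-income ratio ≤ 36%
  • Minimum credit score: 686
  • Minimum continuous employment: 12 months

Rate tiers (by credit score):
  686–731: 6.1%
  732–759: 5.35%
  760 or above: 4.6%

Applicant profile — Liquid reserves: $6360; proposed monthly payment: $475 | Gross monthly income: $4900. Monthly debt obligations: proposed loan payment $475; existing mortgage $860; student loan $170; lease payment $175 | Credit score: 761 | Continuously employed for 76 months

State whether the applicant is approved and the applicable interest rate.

Credit score 761 ≥ 686 (meets minimum)
Employment 76 ≥ 12 months
Reserves = 6,360/475 = 13.4 months ≥ 6
Total monthly debts = (475 + 860 + 170 + 175) = 1,680. DTI = 1,680/4,900 = 34.3% ≤ 36%
All requirements met. Score 761 falls in the 760 or above tier → 4.6%.

Approved at 4.6%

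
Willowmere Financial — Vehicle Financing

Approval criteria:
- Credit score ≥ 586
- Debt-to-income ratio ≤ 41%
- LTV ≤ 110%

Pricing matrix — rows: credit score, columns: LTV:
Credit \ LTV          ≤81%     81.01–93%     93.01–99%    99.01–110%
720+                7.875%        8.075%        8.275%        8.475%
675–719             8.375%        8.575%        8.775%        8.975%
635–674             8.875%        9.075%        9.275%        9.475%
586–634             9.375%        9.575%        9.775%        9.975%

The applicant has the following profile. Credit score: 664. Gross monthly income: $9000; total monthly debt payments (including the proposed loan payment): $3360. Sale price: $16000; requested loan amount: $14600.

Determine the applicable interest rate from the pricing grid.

9.075%

Credit score 664 ≥ 586; DTI: 3,360 ÷ 9,000 = 37.3%, within the 41% cap
Loan-to-value = 14,600/16,000 = 91.2% — pass (110% max)
Credit 664 → row 635–674; LTV 91.2% → column 81.01–93%. Grid cell → 9.075%.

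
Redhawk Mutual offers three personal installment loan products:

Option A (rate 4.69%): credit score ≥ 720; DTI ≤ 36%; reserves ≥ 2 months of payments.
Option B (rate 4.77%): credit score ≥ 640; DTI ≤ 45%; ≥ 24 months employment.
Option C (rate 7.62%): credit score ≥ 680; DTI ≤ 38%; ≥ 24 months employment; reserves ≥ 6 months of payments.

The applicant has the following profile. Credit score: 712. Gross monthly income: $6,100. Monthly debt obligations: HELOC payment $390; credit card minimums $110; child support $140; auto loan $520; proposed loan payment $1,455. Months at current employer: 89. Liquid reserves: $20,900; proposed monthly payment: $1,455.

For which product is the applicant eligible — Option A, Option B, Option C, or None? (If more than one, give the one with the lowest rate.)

Option B

Total debts = (390 + 110 + 140 + 520 + 1,455) = 2,615; DTI = 2,615/6,100 = 42.9%.
Reserves = 20,900/1,455 = 14.4 months.
Option A: score 712 < 720; DTI 42.9% > 36%; reserves 14.4 ≥ 2 mo → does not qualify.
Option B: score 712 ≥ 640; DTI 42.9% ≤ 45%; employment 89 ≥ 24 mo → qualifies.
Option C: score 712 ≥ 680; DTI 42.9% > 38%; employment 89 ≥ 24 mo; reserves 14.4 ≥ 6 mo → does not qualify.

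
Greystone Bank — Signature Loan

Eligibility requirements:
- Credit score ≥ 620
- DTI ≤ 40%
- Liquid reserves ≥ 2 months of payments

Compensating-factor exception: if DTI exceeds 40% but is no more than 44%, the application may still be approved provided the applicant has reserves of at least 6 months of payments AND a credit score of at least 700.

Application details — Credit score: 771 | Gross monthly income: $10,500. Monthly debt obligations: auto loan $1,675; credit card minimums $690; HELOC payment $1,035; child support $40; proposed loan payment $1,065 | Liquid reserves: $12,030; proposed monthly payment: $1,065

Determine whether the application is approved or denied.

Credit score 771 ≥ 620 (meets base)
Total debts = (1,675 + 690 + 1,035 + 40 + 1,065) = 4,505. DTI: 4,505 ÷ 10,500 = 42.9%, over the 40% base limit.
Reserves: 12,030 ÷ 1,065 = 11.3 months (meets 2-month minimum)
DTI 42.9% is within the 40%–44% exception band; checking compensating factors.
Reserves 11.3 ≥ 6 months; credit score 771 ≥ 700.
Both override conditions satisfied; DTI exception granted.

Approved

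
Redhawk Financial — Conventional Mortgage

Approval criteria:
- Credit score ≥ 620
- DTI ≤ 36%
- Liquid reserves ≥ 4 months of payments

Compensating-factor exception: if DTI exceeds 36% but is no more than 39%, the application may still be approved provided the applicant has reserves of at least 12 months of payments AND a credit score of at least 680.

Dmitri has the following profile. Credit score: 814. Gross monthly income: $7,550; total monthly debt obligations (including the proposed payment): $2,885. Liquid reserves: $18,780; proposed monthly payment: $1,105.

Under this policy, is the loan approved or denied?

Credit score 814 ≥ 620 (meets base)
DTI = 2,885/7,550 = 38.2% > 36% — standard DTI limit exceeded.
Reserves: 18,780 ÷ 1,105 = 17.0 months (meets 4-month minimum)
38.2% falls in the override range (36%–39%), so the compensating-factor test applies.
Reserves 17.0 ≥ 12 months; credit score 814 ≥ 680.
Both compensating conditions met → exception applies.

Approved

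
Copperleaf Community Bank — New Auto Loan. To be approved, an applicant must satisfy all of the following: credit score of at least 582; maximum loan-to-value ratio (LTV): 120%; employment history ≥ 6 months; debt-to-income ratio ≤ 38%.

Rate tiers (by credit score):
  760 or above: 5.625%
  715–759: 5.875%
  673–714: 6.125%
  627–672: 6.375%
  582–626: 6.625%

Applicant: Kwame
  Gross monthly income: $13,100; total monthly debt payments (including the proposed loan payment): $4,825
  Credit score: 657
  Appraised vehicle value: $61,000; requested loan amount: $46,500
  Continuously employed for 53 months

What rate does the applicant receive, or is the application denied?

Approved at 6.375%

Credit score 657 ≥ 582 (meets minimum)
LTV: 46,500 ÷ 61,000 = 76.2%, within 120% cap
Employment 53 ≥ 6 months
DTI: 4,825 ÷ 13,100 = 36.8%, within the 38% cap
All requirements met. Score 657 falls in the 627–672 tier → 6.375%.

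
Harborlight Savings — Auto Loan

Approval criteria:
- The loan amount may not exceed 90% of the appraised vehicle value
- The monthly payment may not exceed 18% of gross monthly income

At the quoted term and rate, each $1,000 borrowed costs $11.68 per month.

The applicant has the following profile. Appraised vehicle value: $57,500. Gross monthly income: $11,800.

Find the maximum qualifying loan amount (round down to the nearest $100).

$51,700

Payment cap: 18% × $11,800 = $2,124/month.
At $11.68 per $1,000, that supports 2,124/11.68 × 1,000 ≈ $181,849 → $181,800.
LTV cap: 90% × $57,500 = $51,750 → $51,700.
Binding constraint: loan-to-value.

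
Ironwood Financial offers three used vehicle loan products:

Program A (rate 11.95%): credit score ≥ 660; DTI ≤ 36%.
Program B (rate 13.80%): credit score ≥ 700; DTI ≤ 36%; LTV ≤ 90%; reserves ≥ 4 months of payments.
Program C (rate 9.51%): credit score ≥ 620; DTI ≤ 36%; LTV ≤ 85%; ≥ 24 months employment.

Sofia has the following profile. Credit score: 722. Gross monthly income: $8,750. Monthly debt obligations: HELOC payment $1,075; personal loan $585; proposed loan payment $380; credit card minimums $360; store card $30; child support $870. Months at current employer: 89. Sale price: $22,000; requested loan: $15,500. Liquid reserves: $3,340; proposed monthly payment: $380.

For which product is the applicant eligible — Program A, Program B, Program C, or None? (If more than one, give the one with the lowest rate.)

Total debts = (1,075 + 585 + 380 + 360 + 30 + 870) = 3,300; DTI = 3,300/8,750 = 37.7%.
LTV = 15,500/22,000 = 70.5%.
Reserves = 3,340/380 = 8.8 months.
Program A: score 722 ≥ 660; DTI 37.7% > 36% → does not qualify.
Program B: score 722 ≥ 700; DTI 37.7% > 36%; LTV 70.5% ≤ 90%; reserves 8.8 ≥ 4 mo → does not qualify.
Program C: score 722 ≥ 620; DTI 37.7% > 36%; LTV 70.5% ≤ 85%; employment 89 ≥ 24 mo → does not qualify.

None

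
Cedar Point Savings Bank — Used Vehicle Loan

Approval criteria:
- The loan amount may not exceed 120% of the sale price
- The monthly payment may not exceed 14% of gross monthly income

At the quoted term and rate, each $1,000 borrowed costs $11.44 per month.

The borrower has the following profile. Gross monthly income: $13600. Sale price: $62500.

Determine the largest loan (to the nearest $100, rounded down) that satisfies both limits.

Payment cap: 14% × $13,600 = $1,904/month.
At $11.44 per $1,000, that supports 1,904/11.44 × 1,000 ≈ $166,433 → $166,400.
LTV cap: 120% × $62,500 = $75,000 → $75,000.
Binding constraint: loan-to-value.

$75,000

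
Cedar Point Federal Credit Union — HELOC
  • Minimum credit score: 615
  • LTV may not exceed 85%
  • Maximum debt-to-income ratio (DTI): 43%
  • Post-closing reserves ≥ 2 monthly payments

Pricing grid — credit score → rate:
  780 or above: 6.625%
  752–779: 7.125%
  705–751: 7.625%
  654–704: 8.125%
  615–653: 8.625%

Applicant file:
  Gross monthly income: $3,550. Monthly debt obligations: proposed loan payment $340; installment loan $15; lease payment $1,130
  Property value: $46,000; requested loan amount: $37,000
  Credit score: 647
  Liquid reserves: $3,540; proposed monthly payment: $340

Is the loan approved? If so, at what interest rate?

Approved at 8.625%

Credit score 647 ≥ 615 (meets minimum)
LTV: 37,000 ÷ 46,000 = 80.4%, within 85% cap
Total monthly debts = (340 + 15 + 1,130) = 1,485. Debt-to-income = 1,485/3,550 = 41.8% — meets 43% limit
Reserves: 3,540 ÷ 340 = 10.4 months (meets 2-month minimum)
All requirements met. Score 647 falls in the 615–653 tier → 8.625%.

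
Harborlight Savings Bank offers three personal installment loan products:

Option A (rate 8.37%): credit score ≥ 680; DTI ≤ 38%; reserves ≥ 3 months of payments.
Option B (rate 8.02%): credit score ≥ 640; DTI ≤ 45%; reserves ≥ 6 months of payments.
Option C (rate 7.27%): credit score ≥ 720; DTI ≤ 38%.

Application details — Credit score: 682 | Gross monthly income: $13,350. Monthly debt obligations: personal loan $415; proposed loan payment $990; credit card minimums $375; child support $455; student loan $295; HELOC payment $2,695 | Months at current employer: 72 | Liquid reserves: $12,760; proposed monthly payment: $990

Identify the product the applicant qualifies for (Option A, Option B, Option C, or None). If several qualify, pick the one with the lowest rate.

Option B

Total debts = (415 + 990 + 375 + 455 + 295 + 2,695) = 5,225; DTI = 5,225/13,350 = 39.1%.
Reserves = 12,760/990 = 12.9 months.
Option A: score 682 ≥ 680; DTI 39.1% > 38%; reserves 12.9 ≥ 3 mo → does not qualify.
Option B: score 682 ≥ 640; DTI 39.1% ≤ 45%; reserves 12.9 ≥ 6 mo → qualifies.
Option C: score 682 < 720; DTI 39.1% > 38% → does not qualify.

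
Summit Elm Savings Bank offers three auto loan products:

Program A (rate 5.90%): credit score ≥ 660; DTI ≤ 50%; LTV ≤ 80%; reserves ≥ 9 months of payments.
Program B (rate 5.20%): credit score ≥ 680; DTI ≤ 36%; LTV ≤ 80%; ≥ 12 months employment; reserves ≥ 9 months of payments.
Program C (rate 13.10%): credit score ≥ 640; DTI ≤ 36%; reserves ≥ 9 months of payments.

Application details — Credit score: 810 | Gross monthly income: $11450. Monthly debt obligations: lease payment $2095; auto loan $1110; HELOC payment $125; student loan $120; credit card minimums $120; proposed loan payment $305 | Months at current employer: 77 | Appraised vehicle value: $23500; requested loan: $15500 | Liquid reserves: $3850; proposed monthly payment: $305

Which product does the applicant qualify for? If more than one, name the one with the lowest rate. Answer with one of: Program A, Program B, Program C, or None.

Program B

Total debts = (2,095 + 1,110 + 125 + 120 + 120 + 305) = 3,875; DTI = 3,875/11,450 = 33.8%.
LTV = 15,500/23,500 = 66%.
Reserves = 3,850/305 = 12.6 months.
Program A: score 810 ≥ 660; DTI 33.8% ≤ 50%; LTV 66% ≤ 80%; reserves 12.6 ≥ 9 mo → qualifies.
Program B: score 810 ≥ 680; DTI 33.8% ≤ 36%; LTV 66% ≤ 80%; employment 77 ≥ 12 mo; reserves 12.6 ≥ 9 mo → qualifies.
Program C: score 810 ≥ 640; DTI 33.8% ≤ 36%; reserves 12.6 ≥ 9 mo → qualifies.
Qualifying: Program A, Program B, Program C. Lowest rate is 5.20% → Program B.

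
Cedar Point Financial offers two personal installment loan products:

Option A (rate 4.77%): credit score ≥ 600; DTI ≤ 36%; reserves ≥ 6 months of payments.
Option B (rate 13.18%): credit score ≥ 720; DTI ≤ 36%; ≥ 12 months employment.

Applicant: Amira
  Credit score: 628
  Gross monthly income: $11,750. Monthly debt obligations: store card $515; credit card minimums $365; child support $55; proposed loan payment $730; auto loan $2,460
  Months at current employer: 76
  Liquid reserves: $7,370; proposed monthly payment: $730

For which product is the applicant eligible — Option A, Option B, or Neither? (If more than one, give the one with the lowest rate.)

Total debts = (515 + 365 + 55 + 730 + 2,460) = 4,125; DTI = 4,125/11,750 = 35.1%.
Reserves = 7,370/730 = 10.1 months.
Option A: score 628 ≥ 600; DTI 35.1% ≤ 36%; reserves 10.1 ≥ 6 mo → qualifies.
Option B: score 628 < 720; DTI 35.1% ≤ 36%; employment 76 ≥ 12 mo → does not qualify.

Option A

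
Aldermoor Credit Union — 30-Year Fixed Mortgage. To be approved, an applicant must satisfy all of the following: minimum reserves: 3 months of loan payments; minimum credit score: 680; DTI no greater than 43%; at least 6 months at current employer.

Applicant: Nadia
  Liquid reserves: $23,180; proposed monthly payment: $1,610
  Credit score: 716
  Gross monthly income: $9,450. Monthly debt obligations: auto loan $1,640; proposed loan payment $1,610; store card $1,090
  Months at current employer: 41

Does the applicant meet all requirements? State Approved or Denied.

Reserves = 23,180/1,610 = 14.4 months ≥ 3
Credit score 716 ≥ 680 (meets)
Total monthly debts = (1,640 + 1,610 + 1,090) = 4,340. DTI = 4,340/9,450 = 45.9% > 43%
Employment 41 ≥ 6 months
Fails on DTI.

Denied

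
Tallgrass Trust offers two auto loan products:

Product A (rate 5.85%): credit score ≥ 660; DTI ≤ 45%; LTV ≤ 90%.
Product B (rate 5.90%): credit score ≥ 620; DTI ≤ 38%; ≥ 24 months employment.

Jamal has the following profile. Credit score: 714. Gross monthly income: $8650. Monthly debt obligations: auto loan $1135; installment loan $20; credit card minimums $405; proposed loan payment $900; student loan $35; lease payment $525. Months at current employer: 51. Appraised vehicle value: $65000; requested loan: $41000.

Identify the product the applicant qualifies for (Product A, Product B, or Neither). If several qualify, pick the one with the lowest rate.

Total debts = (1,135 + 20 + 405 + 900 + 35 + 525) = 3,020; DTI = 3,020/8,650 = 34.9%.
LTV = 41,000/65,000 = 63.1%.
Product A: score 714 ≥ 660; DTI 34.9% ≤ 45%; LTV 63.1% ≤ 90% → qualifies.
Product B: score 714 ≥ 620; DTI 34.9% ≤ 38%; employment 51 ≥ 24 mo → qualifies.
Qualifying: Product A, Product B. Lowest rate is 5.85% → Product A.

Product A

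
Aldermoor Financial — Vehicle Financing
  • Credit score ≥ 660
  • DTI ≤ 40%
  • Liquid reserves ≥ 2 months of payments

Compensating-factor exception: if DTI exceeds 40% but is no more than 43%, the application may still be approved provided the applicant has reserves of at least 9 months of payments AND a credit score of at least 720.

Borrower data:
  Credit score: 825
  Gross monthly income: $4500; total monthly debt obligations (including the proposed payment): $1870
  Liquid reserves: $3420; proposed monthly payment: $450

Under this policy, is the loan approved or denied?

Credit score 825 ≥ 660 (meets base)
DTI = 1,870/4,500 = 41.6% > 40% — standard DTI limit exceeded.
Liquid reserves cover 3,420/450 = 7.6 months — ≥ 2 required
DTI 41.6% is within the 40%–43% exception band; checking compensating factors.
Override check — reserves: 7.6 mo (short of 9); score: 825 (ok).
Override conditions not both satisfied; exception does not apply.

Denied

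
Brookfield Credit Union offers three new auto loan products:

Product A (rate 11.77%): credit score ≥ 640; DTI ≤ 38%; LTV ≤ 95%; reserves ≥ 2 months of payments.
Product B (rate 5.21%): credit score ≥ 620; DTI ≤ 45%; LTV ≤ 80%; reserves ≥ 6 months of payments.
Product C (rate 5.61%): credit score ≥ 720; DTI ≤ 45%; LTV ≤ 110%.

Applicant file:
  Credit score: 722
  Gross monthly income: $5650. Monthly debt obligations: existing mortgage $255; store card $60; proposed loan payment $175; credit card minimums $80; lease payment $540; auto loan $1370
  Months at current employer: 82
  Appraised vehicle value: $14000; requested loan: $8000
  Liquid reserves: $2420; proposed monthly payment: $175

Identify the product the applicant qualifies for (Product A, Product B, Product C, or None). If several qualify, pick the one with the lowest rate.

Total debts = (255 + 60 + 175 + 80 + 540 + 1,370) = 2,480; DTI = 2,480/5,650 = 43.9%.
LTV = 8,000/14,000 = 57.1%.
Reserves = 2,420/175 = 13.8 months.
Product A: score 722 ≥ 640; DTI 43.9% > 38%; LTV 57.1% ≤ 95%; reserves 13.8 ≥ 2 mo → does not qualify.
Product B: score 722 ≥ 620; DTI 43.9% ≤ 45%; LTV 57.1% ≤ 80%; reserves 13.8 ≥ 6 mo → qualifies.
Product C: score 722 ≥ 720; DTI 43.9% ≤ 45%; LTV 57.1% ≤ 110% → qualifies.
Qualifying: Product B, Product C. Lowest rate is 5.21% → Product B.

Product B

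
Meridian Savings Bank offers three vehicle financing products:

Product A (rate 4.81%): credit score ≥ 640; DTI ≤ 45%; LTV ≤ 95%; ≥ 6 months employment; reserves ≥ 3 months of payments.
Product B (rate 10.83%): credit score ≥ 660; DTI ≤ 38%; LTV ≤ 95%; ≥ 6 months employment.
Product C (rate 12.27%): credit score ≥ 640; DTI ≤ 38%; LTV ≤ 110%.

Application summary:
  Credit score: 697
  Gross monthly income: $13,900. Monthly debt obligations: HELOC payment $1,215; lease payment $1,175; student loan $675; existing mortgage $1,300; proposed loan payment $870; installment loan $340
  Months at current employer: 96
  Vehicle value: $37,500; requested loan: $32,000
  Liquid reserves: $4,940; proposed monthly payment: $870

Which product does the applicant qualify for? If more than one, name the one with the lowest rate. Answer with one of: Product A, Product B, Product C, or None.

Product A

Total debts = (1,215 + 1,175 + 675 + 1,300 + 870 + 340) = 5,575; DTI = 5,575/13,900 = 40.1%.
LTV = 32,000/37,500 = 85.3%.
Reserves = 4,940/870 = 5.7 months.
Product A: score 697 ≥ 640; DTI 40.1% ≤ 45%; LTV 85.3% ≤ 95%; employment 96 ≥ 6 mo; reserves 5.7 ≥ 3 mo → qualifies.
Product B: score 697 ≥ 660; DTI 40.1% > 38%; LTV 85.3% ≤ 95%; employment 96 ≥ 6 mo → does not qualify.
Product C: score 697 ≥ 640; DTI 40.1% > 38%; LTV 85.3% ≤ 110% → does not qualify.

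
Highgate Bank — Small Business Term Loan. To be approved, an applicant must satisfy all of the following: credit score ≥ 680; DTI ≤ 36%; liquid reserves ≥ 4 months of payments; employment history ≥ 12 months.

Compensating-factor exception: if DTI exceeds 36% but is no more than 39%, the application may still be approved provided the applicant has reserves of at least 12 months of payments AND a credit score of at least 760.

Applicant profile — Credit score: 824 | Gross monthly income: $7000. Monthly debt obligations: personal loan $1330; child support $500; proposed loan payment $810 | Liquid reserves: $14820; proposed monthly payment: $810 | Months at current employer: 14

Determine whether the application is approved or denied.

Credit score 824 ≥ 680 (meets base)
Total debts = (1,330 + 500 + 810) = 2,640. DTI: 2,640 ÷ 7,000 = 37.7%, over the 36% base limit.
Reserves: 14,820 ÷ 810 = 18.3 months (meets 4-month minimum)
Employment 14 ≥ 12 months
37.7% falls in the override range (36%–39%), so the compensating-factor test applies.
Reserves 18.3 ≥ 12 months; credit score 824 ≥ 760.
Both override conditions satisfied; DTI exception granted.

Approved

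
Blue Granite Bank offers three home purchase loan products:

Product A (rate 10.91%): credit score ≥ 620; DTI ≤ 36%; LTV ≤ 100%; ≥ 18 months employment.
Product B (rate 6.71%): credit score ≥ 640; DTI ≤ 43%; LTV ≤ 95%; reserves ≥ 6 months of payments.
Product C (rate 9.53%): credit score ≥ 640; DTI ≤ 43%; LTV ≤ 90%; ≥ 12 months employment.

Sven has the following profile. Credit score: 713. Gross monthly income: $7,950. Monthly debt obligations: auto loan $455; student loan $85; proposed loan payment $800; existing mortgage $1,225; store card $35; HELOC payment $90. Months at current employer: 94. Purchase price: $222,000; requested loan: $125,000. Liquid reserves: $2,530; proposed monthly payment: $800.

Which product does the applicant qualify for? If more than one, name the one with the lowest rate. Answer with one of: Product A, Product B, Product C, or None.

Product C

Total debts = (455 + 85 + 800 + 1,225 + 35 + 90) = 2,690; DTI = 2,690/7,950 = 33.8%.
LTV = 125,000/222,000 = 56.3%.
Reserves = 2,530/800 = 3.2 months.
Product A: score 713 ≥ 620; DTI 33.8% ≤ 36%; LTV 56.3% ≤ 100%; employment 94 ≥ 18 mo → qualifies.
Product B: score 713 ≥ 640; DTI 33.8% ≤ 43%; LTV 56.3% ≤ 95%; reserves 3.2 < 6 mo → does not qualify.
Product C: score 713 ≥ 640; DTI 33.8% ≤ 43%; LTV 56.3% ≤ 90%; employment 94 ≥ 12 mo → qualifies.
Qualifying: Product A, Product C. Lowest rate is 9.53% → Product C.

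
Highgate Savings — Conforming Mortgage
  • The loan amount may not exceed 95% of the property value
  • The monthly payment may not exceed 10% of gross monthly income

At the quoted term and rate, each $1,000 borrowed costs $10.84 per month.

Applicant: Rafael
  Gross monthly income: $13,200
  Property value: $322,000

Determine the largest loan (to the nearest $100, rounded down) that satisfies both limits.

Payment cap: 10% × $13,200 = $1,320/month.
At $10.84 per $1,000, that supports 1,320/10.84 × 1,000 ≈ $121,771 → $121,700.
LTV cap: 95% × $322,000 = $305,900 → $305,900.
Binding constraint: payment-to-income.

$121,700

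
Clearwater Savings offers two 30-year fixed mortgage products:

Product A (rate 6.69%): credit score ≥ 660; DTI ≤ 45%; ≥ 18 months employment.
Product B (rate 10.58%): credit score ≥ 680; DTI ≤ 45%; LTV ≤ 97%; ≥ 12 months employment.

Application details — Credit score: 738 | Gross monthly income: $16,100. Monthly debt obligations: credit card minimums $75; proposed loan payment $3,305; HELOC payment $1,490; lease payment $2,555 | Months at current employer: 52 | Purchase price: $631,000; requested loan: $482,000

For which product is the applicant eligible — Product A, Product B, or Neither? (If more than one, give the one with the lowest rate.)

Total debts = (75 + 3,305 + 1,490 + 2,555) = 7,425; DTI = 7,425/16,100 = 46.1%.
LTV = 482,000/631,000 = 76.4%.
Product A: score 738 ≥ 660; DTI 46.1% > 45%; employment 52 ≥ 18 mo → does not qualify.
Product B: score 738 ≥ 680; DTI 46.1% > 45%; LTV 76.4% ≤ 97%; employment 52 ≥ 12 mo → does not qualify.

Neither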